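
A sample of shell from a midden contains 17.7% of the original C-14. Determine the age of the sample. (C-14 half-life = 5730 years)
Age = t½ × log₂(1/ratio) = 14310 years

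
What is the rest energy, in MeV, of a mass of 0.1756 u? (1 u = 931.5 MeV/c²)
E = mc² = 163.6 MeV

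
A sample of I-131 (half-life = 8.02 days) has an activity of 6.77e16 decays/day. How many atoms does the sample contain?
N = A/λ = 7.833e17 atoms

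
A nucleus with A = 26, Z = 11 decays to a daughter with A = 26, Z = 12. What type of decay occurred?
ΔA = 0, ΔZ = +1 ⇒ beta-minus decay (β⁻)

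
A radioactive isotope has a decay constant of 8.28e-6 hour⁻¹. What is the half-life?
t½ = ln(2)/λ = 83710 hours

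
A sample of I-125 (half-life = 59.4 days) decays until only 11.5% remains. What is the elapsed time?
t = t½ × log₂(N₀/N) = 185.3 days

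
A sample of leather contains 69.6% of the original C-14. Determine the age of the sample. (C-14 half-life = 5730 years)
Age = t½ × log₂(1/ratio) = 2996 years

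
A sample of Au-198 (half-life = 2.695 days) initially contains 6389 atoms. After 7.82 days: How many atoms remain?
N = N₀(1/2)^(t/t½) = 855 atoms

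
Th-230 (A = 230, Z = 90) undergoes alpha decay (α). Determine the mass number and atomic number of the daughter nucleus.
Daughter: A = 226, Z = 88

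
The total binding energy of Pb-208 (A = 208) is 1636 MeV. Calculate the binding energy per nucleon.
B.E./A = 1636/208 = 7.865 MeV/nucleon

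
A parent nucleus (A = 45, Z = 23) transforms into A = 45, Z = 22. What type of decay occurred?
ΔA = 0, ΔZ = -1 ⇒ beta-plus decay (β⁺) or electron capture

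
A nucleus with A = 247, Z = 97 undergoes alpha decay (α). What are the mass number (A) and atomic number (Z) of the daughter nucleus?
Daughter: A = 243, Z = 95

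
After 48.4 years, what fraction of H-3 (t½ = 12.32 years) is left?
N/N₀ = (1/2)^(t/t½) = 0.06567 = 6.57%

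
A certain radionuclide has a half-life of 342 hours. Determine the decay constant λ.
λ = ln(2)/t½ = 0.002027 hour⁻¹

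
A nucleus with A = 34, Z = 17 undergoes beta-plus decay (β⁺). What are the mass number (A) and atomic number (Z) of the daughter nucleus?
Daughter: A = 34, Z = 16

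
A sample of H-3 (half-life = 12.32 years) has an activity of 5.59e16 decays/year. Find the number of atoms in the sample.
N = A/λ = 9.936e17 atoms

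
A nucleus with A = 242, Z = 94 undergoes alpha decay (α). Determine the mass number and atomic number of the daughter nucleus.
Daughter: A = 238, Z = 92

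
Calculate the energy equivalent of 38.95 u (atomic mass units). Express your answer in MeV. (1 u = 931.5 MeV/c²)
E = mc² = 36280 MeV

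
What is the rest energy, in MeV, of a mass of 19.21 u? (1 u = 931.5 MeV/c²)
E = mc² = 17890 MeV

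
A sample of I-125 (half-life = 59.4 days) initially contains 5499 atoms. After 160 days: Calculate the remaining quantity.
N = N₀(1/2)^(t/t½) = 850 atoms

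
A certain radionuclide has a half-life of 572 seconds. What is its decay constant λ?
λ = ln(2)/t½ = 0.001212 second⁻¹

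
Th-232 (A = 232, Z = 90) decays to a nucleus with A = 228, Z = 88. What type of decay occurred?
ΔA = -4, ΔZ = -2 ⇒ alpha decay (α)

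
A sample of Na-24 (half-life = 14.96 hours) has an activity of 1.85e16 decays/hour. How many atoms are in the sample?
N = A/λ = 3.993e17 atoms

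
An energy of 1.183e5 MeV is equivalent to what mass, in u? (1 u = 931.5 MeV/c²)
m = E/c² = 127 u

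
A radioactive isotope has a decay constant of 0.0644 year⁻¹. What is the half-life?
t½ = ln(2)/λ = 10.76 years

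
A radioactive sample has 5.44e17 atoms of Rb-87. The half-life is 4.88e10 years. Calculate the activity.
A = λN = 7.727e6 decays/year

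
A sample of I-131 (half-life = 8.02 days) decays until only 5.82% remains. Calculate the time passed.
t = t½ × log₂(N₀/N) = 32.9 days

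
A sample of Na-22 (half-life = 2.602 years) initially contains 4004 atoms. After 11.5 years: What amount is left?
N = N₀(1/2)^(t/t½) = 187.1 atoms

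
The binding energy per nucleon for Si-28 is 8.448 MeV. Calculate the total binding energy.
B.E. = 8.448 × 28 = 236.5 MeV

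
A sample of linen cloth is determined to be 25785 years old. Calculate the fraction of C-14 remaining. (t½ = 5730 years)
N/N₀ = (1/2)^(t/t½) = 0.04419 = 4.42%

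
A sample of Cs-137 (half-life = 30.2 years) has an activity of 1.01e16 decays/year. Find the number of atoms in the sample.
N = A/λ = 4.401e17 atoms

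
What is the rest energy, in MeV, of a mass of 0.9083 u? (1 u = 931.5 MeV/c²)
E = mc² = 846.1 MeV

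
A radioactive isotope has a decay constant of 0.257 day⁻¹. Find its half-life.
t½ = ln(2)/λ = 2.697 days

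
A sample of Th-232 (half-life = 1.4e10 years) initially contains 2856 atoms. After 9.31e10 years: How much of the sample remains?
N = N₀(1/2)^(t/t½) = 28.44 atoms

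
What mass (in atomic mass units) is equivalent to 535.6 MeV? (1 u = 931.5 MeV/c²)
m = E/c² = 0.575 u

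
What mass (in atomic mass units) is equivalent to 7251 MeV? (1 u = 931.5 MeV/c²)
m = E/c² = 7.784 u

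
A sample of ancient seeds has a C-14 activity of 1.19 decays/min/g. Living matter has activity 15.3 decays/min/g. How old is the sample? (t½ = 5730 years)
Age = t½ × log₂(A₀/A) = 21110 years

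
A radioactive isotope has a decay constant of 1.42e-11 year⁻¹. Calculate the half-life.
t½ = ln(2)/λ = 4.881e10 years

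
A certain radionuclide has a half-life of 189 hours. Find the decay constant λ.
λ = ln(2)/t½ = 0.003667 hour⁻¹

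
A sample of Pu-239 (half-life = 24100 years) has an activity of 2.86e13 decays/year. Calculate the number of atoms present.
N = A/λ = 9.944e17 atoms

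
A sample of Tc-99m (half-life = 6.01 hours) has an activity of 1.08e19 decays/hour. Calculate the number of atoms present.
N = A/λ = 9.364e19 atoms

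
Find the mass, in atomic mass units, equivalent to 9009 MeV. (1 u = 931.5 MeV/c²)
m = E/c² = 9.671 u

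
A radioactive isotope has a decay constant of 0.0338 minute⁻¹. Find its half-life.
t½ = ln(2)/λ = 20.51 minutes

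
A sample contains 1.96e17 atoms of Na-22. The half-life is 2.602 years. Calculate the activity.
A = λN = 5.221e16 decays/year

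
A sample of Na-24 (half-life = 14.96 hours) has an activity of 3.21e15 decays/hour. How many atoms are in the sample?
N = A/λ = 6.928e16 atoms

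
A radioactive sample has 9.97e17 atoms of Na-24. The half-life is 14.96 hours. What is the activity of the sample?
A = λN = 4.619e16 decays/hour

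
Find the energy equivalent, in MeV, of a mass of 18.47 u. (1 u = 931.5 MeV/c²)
E = mc² = 17200 MeV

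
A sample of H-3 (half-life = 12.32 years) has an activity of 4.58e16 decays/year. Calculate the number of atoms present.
N = A/λ = 8.14e17 atoms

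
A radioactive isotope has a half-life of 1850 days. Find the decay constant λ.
λ = ln(2)/t½ = 3.747e-4 day⁻¹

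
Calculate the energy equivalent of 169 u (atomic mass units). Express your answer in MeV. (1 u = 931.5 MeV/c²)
E = mc² = 1.574e5 MeV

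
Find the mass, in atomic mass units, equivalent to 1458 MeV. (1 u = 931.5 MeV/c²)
m = E/c² = 1.565 u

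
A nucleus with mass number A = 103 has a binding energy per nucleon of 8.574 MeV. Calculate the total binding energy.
B.E. = 8.574 × 103 = 883.1 MeV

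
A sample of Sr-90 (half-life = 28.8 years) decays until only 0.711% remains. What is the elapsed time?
t = t½ × log₂(N₀/N) = 205.5 years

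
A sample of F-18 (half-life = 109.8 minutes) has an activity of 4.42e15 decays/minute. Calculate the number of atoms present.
N = A/λ = 7.002e17 atoms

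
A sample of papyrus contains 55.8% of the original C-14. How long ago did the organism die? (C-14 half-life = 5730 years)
Age = t½ × log₂(1/ratio) = 4823 years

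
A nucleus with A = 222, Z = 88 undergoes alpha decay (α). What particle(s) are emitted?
α particle = ⁴₂He (2 protons + 2 neutrons)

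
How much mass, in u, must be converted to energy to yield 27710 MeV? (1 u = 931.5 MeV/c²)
m = E/c² = 29.75 u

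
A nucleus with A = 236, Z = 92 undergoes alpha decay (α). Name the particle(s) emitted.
α particle = ⁴₂He (2 protons + 2 neutrons)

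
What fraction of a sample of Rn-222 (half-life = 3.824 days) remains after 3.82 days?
N/N₀ = (1/2)^(t/t½) = 0.5004 = 50%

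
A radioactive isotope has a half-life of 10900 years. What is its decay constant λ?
λ = ln(2)/t½ = 6.359e-5 year⁻¹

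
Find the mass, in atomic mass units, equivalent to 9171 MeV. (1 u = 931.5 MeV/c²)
m = E/c² = 9.845 u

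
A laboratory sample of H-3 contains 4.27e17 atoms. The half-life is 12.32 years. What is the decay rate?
A = λN = 2.402e16 decays/year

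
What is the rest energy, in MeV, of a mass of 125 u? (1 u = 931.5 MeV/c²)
E = mc² = 1.164e5 MeV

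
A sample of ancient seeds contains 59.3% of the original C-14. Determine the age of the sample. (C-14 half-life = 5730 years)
Age = t½ × log₂(1/ratio) = 4320 years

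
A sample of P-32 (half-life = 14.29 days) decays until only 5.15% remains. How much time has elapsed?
t = t½ × log₂(N₀/N) = 61.15 days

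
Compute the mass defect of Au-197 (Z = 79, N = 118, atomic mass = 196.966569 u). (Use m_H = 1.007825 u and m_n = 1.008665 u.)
Δm = Z·m_H + N·m_n − M = 1.674 u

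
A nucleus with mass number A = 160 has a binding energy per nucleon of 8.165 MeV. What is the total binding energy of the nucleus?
B.E. = 8.165 × 160 = 1306 MeV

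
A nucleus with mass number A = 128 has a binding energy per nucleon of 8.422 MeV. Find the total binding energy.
B.E. = 8.422 × 128 = 1078 MeV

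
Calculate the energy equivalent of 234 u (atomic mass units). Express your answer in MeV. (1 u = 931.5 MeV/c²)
E = mc² = 2.18e5 MeV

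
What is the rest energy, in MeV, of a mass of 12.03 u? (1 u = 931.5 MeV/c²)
E = mc² = 11210 MeV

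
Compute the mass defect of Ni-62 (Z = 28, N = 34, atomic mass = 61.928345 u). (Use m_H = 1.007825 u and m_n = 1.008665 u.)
Δm = Z·m_H + N·m_n − M = 0.5854 u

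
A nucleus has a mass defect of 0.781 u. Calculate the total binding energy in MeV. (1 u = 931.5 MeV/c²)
B.E. = Δm × 931.5 = 727.5 MeV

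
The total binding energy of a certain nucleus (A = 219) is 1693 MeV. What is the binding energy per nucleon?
B.E./A = 1693/219 = 7.731 MeV/nucleon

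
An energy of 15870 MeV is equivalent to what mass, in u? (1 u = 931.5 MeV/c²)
m = E/c² = 17.04 u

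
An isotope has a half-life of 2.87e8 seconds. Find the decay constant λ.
λ = ln(2)/t½ = 2.415e-9 second⁻¹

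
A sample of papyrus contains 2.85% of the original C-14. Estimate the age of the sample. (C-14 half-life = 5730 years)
Age = t½ × log₂(1/ratio) = 29410 years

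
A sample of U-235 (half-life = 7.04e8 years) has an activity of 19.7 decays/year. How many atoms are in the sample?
N = A/λ = 2.001e10 atoms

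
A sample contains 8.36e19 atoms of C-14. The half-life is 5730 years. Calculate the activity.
A = λN = 1.011e16 decays/year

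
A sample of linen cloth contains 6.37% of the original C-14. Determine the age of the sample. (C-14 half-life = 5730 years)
Age = t½ × log₂(1/ratio) = 22760 years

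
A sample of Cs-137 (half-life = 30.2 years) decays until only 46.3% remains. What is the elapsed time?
t = t½ × log₂(N₀/N) = 33.55 years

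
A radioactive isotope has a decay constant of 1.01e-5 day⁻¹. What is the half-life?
t½ = ln(2)/λ = 68630 days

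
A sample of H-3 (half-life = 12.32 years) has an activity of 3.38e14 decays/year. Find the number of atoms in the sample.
N = A/λ = 6.008e15 atoms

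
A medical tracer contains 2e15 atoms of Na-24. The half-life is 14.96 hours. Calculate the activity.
A = λN = 9.267e13 decays/hour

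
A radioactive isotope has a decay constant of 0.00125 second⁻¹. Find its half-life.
t½ = ln(2)/λ = 554.5 seconds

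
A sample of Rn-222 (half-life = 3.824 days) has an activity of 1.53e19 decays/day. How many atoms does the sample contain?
N = A/λ = 8.441e19 atoms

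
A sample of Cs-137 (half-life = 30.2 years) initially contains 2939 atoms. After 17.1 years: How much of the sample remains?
N = N₀(1/2)^(t/t½) = 1985 atoms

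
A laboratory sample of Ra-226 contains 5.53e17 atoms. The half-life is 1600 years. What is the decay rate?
A = λN = 2.396e14 decays/year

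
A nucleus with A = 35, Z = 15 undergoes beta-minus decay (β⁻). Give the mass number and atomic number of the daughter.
Daughter: A = 35, Z = 16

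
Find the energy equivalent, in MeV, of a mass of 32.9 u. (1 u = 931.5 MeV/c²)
E = mc² = 30650 MeV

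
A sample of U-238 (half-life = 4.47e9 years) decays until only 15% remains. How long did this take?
t = t½ × log₂(N₀/N) = 1.223e10 years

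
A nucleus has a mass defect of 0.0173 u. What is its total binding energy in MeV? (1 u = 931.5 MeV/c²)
B.E. = Δm × 931.5 = 16.11 MeV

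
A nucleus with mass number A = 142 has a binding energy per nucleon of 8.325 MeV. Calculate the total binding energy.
B.E. = 8.325 × 142 = 1182 MeV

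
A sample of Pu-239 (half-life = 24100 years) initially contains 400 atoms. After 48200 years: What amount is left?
N = N₀(1/2)^(t/t½) = 100 atoms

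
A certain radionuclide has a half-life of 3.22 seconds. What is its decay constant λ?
λ = ln(2)/t½ = 0.2153 second⁻¹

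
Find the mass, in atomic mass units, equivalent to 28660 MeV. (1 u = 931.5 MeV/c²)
m = E/c² = 30.77 u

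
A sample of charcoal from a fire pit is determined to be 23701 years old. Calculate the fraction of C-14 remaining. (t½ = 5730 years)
N/N₀ = (1/2)^(t/t½) = 0.05687 = 5.69%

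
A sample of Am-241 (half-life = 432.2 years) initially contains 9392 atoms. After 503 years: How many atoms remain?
N = N₀(1/2)^(t/t½) = 4192 atoms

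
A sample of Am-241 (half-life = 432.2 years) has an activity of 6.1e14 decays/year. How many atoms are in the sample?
N = A/λ = 3.804e17 atoms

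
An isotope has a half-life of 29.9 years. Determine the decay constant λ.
λ = ln(2)/t½ = 0.02318 year⁻¹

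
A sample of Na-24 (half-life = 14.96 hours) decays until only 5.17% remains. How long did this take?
t = t½ × log₂(N₀/N) = 63.93 hours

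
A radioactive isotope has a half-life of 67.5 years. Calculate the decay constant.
λ = ln(2)/t½ = 0.01027 year⁻¹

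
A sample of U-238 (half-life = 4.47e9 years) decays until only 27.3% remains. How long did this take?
t = t½ × log₂(N₀/N) = 8.372e9 years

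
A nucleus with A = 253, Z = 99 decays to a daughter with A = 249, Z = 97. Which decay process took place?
ΔA = -4, ΔZ = -2 ⇒ alpha decay (α)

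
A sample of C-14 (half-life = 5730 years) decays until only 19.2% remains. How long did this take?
t = t½ × log₂(N₀/N) = 13640 years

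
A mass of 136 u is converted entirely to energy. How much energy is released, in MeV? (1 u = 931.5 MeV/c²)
E = mc² = 1.267e5 MeV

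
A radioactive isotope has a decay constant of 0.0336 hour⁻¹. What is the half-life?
t½ = ln(2)/λ = 20.63 hours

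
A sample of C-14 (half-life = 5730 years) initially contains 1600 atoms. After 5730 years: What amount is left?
N = N₀(1/2)^(t/t½) = 800 atoms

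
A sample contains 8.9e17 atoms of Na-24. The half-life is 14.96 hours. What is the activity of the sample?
A = λN = 4.124e16 decays/hour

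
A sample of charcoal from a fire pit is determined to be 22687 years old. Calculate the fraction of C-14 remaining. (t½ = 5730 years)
N/N₀ = (1/2)^(t/t½) = 0.06429 = 6.43%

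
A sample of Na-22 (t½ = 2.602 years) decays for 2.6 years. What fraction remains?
N/N₀ = (1/2)^(t/t½) = 0.5003 = 50%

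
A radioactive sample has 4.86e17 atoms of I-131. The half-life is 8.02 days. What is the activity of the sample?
A = λN = 4.2e16 decays/day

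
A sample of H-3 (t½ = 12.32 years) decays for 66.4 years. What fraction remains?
N/N₀ = (1/2)^(t/t½) = 0.02385 = 2.39%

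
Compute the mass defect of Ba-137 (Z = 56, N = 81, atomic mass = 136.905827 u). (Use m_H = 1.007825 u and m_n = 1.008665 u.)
Δm = Z·m_H + N·m_n − M = 1.234 u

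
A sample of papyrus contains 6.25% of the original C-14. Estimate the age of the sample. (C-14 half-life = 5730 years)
Age = t½ × log₂(1/ratio) = 22920 years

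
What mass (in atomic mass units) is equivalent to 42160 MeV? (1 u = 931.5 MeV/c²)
m = E/c² = 45.26 u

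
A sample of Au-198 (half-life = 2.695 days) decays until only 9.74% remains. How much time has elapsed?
t = t½ × log₂(N₀/N) = 9.055 days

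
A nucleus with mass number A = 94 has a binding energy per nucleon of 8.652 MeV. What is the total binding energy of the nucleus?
B.E. = 8.652 × 94 = 813.3 MeV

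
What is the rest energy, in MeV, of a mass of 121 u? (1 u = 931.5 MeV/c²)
E = mc² = 1.127e5 MeV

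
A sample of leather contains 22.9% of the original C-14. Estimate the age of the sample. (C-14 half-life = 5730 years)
Age = t½ × log₂(1/ratio) = 12190 years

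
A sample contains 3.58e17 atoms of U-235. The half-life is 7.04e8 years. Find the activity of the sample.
A = λN = 3.525e8 decays/year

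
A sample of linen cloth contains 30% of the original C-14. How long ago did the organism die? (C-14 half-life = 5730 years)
Age = t½ × log₂(1/ratio) = 9953 years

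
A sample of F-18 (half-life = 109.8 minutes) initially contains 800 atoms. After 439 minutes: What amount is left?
N = N₀(1/2)^(t/t½) = 50.06 atoms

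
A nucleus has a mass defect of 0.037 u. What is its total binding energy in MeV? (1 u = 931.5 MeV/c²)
B.E. = Δm × 931.5 = 34.47 MeV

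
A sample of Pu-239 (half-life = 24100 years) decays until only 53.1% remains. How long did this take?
t = t½ × log₂(N₀/N) = 22010 years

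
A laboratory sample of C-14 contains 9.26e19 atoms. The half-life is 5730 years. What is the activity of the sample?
A = λN = 1.12e16 decays/year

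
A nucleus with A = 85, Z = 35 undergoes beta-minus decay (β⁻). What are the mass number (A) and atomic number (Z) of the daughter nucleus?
Daughter: A = 85, Z = 36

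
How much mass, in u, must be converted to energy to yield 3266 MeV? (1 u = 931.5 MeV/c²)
m = E/c² = 3.506 u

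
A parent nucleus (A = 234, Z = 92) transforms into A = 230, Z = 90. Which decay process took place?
ΔA = -4, ΔZ = -2 ⇒ alpha decay (α)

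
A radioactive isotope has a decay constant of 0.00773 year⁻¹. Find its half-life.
t½ = ln(2)/λ = 89.67 years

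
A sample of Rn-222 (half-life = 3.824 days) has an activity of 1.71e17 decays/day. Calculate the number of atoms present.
N = A/λ = 9.434e17 atoms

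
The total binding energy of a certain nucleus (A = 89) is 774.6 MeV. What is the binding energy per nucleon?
B.E./A = 774.6/89 = 8.703 MeV/nucleon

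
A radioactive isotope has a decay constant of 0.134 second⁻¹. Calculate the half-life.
t½ = ln(2)/λ = 5.173 seconds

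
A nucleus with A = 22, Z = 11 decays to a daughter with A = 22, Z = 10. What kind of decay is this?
ΔA = 0, ΔZ = -1 ⇒ beta-plus decay (β⁺) or electron capture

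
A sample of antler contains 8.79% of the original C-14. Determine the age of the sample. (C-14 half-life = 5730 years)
Age = t½ × log₂(1/ratio) = 20100 years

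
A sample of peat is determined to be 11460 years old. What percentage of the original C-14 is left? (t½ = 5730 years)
N/N₀ = (1/2)^(t/t½) = 0.25 = 25%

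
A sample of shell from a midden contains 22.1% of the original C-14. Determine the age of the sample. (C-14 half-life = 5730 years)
Age = t½ × log₂(1/ratio) = 12480 years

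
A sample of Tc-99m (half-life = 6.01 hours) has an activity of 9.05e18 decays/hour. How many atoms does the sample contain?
N = A/λ = 7.847e19 atoms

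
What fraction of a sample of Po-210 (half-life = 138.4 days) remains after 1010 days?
N/N₀ = (1/2)^(t/t½) = 0.006356 = 0.636%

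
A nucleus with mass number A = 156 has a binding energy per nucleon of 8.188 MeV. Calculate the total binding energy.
B.E. = 8.188 × 156 = 1277 MeV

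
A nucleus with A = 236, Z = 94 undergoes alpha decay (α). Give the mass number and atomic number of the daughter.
Daughter: A = 232, Z = 92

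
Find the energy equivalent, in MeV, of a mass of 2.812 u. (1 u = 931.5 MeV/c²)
E = mc² = 2619 MeV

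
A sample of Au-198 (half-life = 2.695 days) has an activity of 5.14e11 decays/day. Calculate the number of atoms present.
N = A/λ = 1.998e12 atoms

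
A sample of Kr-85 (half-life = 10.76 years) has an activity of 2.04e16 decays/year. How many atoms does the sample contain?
N = A/λ = 3.167e17 atoms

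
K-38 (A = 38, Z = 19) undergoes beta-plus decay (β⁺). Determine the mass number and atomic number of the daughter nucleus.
Daughter: A = 38, Z = 18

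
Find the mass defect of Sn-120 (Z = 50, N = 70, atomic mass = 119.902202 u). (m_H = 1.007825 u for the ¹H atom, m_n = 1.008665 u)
Δm = Z·m_H + N·m_n − M = 1.096 u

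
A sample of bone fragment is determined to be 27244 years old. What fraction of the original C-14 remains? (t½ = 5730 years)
N/N₀ = (1/2)^(t/t½) = 0.03704 = 3.7%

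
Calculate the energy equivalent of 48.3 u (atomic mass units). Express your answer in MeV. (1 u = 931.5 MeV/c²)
E = mc² = 44990 MeV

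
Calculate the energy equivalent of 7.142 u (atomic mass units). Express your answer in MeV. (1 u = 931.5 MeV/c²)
E = mc² = 6653 MeV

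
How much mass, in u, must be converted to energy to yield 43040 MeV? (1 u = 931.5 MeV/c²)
m = E/c² = 46.21 u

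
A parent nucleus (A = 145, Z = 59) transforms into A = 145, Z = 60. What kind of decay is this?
ΔA = 0, ΔZ = +1 ⇒ beta-minus decay (β⁻)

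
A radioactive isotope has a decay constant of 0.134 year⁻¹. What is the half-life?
t½ = ln(2)/λ = 5.173 years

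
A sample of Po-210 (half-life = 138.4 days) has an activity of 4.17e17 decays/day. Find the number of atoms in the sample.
N = A/λ = 8.326e19 atoms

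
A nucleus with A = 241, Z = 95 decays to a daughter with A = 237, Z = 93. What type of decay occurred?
ΔA = -4, ΔZ = -2 ⇒ alpha decay (α)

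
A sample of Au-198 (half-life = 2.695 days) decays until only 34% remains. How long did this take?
t = t½ × log₂(N₀/N) = 4.194 days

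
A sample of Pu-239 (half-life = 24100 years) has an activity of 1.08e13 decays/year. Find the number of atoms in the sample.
N = A/λ = 3.755e17 atoms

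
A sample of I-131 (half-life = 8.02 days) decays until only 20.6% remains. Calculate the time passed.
t = t½ × log₂(N₀/N) = 18.28 days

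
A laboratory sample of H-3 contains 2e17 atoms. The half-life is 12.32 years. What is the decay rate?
A = λN = 1.125e16 decays/year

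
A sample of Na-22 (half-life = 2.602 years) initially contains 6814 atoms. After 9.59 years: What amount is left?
N = N₀(1/2)^(t/t½) = 529.6 atoms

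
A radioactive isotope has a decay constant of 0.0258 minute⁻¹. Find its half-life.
t½ = ln(2)/λ = 26.87 minutes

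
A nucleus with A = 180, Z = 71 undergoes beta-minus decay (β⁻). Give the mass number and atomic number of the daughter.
Daughter: A = 180, Z = 72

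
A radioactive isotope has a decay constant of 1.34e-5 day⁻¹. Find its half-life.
t½ = ln(2)/λ = 51730 days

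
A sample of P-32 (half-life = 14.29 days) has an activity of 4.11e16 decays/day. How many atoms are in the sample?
N = A/λ = 8.473e17 atoms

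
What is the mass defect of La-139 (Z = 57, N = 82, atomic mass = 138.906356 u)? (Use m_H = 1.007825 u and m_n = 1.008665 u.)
Δm = Z·m_H + N·m_n − M = 1.25 u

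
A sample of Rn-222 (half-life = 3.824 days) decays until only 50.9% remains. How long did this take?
t = t½ × log₂(N₀/N) = 3.726 days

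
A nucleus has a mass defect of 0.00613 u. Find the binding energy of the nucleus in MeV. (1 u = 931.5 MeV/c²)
B.E. = Δm × 931.5 = 5.71 MeV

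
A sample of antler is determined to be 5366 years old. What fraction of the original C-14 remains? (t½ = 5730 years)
N/N₀ = (1/2)^(t/t½) = 0.5225 = 52.3%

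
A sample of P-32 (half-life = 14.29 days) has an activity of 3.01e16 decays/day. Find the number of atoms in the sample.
N = A/λ = 6.205e17 atoms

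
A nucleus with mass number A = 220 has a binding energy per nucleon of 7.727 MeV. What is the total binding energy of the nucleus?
B.E. = 7.727 × 220 = 1700 MeV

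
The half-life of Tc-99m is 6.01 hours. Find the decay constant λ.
λ = ln(2)/t½ = 0.1153 hour⁻¹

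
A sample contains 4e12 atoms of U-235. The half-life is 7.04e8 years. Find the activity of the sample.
A = λN = 3938 decays/year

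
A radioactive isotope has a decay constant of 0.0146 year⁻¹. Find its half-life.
t½ = ln(2)/λ = 47.48 years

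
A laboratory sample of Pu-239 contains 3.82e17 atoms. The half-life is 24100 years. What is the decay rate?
A = λN = 1.099e13 decays/year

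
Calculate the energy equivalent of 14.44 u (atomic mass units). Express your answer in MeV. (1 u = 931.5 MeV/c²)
E = mc² = 13450 MeV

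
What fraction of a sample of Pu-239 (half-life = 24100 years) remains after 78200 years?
N/N₀ = (1/2)^(t/t½) = 0.1055 = 10.5%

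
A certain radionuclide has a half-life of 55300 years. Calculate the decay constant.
λ = ln(2)/t½ = 1.253e-5 year⁻¹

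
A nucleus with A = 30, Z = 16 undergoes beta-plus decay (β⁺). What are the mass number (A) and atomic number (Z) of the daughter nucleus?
Daughter: A = 30, Z = 15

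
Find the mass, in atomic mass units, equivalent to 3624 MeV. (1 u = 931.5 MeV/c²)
m = E/c² = 3.89 u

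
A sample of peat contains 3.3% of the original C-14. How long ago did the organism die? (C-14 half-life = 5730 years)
Age = t½ × log₂(1/ratio) = 28200 years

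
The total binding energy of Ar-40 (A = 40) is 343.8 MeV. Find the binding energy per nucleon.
B.E./A = 343.8/40 = 8.595 MeV/nucleon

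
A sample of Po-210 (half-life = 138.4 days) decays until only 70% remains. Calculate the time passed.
t = t½ × log₂(N₀/N) = 71.22 days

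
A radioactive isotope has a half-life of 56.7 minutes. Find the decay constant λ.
λ = ln(2)/t½ = 0.01222 minute⁻¹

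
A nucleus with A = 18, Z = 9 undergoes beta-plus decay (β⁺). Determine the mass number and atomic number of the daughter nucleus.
Daughter: A = 18, Z = 8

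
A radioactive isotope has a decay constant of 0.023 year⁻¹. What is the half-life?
t½ = ln(2)/λ = 30.14 years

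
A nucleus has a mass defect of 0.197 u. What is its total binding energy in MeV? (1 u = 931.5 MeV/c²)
B.E. = Δm × 931.5 = 183.5 MeV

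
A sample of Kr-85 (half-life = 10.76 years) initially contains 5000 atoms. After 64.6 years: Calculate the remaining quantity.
N = N₀(1/2)^(t/t½) = 77.92 atoms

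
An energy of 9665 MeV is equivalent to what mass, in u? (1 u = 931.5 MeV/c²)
m = E/c² = 10.38 u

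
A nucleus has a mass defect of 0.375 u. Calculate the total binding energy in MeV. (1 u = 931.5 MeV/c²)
B.E. = Δm × 931.5 = 349.3 MeV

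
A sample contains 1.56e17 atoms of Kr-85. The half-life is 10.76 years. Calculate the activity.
A = λN = 1.005e16 decays/year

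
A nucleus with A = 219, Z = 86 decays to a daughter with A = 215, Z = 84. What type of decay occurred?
ΔA = -4, ΔZ = -2 ⇒ alpha decay (α)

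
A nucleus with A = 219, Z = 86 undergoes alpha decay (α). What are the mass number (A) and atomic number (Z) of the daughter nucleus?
Daughter: A = 215, Z = 84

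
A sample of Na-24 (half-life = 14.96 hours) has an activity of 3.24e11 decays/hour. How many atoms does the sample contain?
N = A/λ = 6.993e12 atoms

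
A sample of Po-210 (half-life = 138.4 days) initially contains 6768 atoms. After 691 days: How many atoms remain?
N = N₀(1/2)^(t/t½) = 212.6 atoms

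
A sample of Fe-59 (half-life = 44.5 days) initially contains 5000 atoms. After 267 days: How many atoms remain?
N = N₀(1/2)^(t/t½) = 78.12 atoms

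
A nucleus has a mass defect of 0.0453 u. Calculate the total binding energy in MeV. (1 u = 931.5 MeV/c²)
B.E. = Δm × 931.5 = 42.2 MeV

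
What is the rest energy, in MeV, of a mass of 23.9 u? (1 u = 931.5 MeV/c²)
E = mc² = 22260 MeV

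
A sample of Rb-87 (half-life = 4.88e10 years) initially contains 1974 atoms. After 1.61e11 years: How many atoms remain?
N = N₀(1/2)^(t/t½) = 200.5 atoms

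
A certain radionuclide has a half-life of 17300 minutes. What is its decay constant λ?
λ = ln(2)/t½ = 4.007e-5 minute⁻¹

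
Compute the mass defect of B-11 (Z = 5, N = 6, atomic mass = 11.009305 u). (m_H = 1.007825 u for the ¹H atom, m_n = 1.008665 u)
Δm = Z·m_H + N·m_n − M = 0.08181 u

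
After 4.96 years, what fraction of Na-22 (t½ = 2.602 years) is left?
N/N₀ = (1/2)^(t/t½) = 0.2668 = 26.7%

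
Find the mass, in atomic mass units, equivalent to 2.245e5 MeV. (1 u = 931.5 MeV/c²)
m = E/c² = 241 u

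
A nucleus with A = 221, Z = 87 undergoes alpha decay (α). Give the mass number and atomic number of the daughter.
Daughter: A = 217, Z = 85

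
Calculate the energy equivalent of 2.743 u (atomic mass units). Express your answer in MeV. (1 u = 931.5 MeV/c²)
E = mc² = 2555 MeV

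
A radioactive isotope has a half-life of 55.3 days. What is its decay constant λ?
λ = ln(2)/t½ = 0.01253 day⁻¹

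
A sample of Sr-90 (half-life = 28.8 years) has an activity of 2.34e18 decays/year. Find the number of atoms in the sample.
N = A/λ = 9.723e19 atoms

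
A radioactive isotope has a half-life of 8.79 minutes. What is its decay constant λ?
λ = ln(2)/t½ = 0.07886 minute⁻¹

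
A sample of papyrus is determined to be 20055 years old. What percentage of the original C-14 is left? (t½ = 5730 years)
N/N₀ = (1/2)^(t/t½) = 0.08839 = 8.84%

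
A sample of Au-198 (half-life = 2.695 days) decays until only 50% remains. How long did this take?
t = t½ × log₂(N₀/N) = 2.695 days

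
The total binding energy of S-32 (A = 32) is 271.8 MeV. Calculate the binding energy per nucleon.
B.E./A = 271.8/32 = 8.494 MeV/nucleon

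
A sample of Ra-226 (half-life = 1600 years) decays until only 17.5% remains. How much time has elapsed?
t = t½ × log₂(N₀/N) = 4023 years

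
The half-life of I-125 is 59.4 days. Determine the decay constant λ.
λ = ln(2)/t½ = 0.01167 day⁻¹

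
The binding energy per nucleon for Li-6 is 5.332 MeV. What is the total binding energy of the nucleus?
B.E. = 5.332 × 6 = 31.99 MeV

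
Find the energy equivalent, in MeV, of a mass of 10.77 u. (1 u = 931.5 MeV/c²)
E = mc² = 10030 MeV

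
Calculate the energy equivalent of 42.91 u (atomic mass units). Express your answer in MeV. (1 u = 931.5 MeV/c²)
E = mc² = 39970 MeV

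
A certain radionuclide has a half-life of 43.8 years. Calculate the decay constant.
λ = ln(2)/t½ = 0.01583 year⁻¹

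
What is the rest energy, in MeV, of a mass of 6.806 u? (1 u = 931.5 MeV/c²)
E = mc² = 6340 MeV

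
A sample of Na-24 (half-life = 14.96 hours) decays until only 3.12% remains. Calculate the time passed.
t = t½ × log₂(N₀/N) = 74.83 hours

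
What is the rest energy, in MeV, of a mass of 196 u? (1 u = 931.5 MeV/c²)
E = mc² = 1.826e5 MeV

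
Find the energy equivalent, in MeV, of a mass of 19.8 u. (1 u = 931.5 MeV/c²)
E = mc² = 18440 MeV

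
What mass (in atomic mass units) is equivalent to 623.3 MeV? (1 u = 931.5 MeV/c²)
m = E/c² = 0.6691 u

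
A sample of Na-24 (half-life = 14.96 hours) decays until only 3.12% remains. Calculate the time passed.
t = t½ × log₂(N₀/N) = 74.83 hours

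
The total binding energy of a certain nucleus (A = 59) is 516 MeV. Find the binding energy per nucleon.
B.E./A = 516/59 = 8.746 MeV/nucleon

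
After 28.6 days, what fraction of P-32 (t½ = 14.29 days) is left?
N/N₀ = (1/2)^(t/t½) = 0.2498 = 25%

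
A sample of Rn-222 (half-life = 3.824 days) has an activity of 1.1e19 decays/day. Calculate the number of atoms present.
N = A/λ = 6.069e19 atoms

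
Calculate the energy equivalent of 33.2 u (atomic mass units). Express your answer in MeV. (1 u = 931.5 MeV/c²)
E = mc² = 30930 MeV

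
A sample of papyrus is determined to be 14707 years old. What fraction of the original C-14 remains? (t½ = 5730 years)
N/N₀ = (1/2)^(t/t½) = 0.1688 = 16.9%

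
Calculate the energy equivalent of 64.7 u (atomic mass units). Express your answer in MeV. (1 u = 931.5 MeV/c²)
E = mc² = 60270 MeV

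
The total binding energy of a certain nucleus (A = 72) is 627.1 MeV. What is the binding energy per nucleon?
B.E./A = 627.1/72 = 8.71 MeV/nucleon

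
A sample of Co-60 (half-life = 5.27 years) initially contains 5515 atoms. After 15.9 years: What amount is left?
N = N₀(1/2)^(t/t½) = 681.3 atoms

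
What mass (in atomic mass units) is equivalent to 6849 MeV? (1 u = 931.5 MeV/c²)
m = E/c² = 7.353 u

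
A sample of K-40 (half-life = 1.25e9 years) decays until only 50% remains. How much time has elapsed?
t = t½ × log₂(N₀/N) = 1.25e9 years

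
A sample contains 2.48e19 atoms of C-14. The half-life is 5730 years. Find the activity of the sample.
A = λN = 3e15 decays/year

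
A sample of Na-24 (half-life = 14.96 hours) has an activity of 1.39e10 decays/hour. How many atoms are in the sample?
N = A/λ = 3e11 atoms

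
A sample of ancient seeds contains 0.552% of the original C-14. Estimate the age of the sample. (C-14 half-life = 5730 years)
Age = t½ × log₂(1/ratio) = 42980 years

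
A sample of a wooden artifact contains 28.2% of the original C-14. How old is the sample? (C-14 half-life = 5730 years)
Age = t½ × log₂(1/ratio) = 10460 years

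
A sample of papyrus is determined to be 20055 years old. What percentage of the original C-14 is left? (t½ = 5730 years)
N/N₀ = (1/2)^(t/t½) = 0.08839 = 8.84%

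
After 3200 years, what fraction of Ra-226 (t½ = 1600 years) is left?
N/N₀ = (1/2)^(t/t½) = 0.25 = 25%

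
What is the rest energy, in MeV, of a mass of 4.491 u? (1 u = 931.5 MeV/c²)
E = mc² = 4183 MeV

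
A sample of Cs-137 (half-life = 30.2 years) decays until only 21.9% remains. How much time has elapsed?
t = t½ × log₂(N₀/N) = 66.17 years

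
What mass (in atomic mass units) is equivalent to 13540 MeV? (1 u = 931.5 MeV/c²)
m = E/c² = 14.54 u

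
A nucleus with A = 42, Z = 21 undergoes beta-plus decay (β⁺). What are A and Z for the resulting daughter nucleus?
Daughter: A = 42, Z = 20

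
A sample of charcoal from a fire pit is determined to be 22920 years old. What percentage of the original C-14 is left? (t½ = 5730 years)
N/N₀ = (1/2)^(t/t½) = 0.0625 = 6.25%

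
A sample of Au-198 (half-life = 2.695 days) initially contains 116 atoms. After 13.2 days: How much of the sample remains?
N = N₀(1/2)^(t/t½) = 3.891 atoms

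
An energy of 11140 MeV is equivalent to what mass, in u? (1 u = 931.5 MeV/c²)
m = E/c² = 11.96 u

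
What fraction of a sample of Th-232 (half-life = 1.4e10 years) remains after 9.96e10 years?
N/N₀ = (1/2)^(t/t½) = 0.007217 = 0.722%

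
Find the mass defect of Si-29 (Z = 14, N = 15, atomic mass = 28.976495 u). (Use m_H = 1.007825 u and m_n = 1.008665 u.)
Δm = Z·m_H + N·m_n − M = 0.263 u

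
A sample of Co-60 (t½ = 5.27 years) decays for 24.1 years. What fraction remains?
N/N₀ = (1/2)^(t/t½) = 0.04201 = 4.2%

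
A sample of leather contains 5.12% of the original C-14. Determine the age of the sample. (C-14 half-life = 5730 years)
Age = t½ × log₂(1/ratio) = 24570 years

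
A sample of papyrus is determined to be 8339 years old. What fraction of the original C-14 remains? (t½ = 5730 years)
N/N₀ = (1/2)^(t/t½) = 0.3647 = 36.5%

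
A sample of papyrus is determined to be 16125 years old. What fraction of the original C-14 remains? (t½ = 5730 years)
N/N₀ = (1/2)^(t/t½) = 0.1422 = 14.2%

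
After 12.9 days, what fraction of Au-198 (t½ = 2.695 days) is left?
N/N₀ = (1/2)^(t/t½) = 0.03623 = 3.62%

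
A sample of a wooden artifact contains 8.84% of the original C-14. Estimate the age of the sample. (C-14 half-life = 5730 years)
Age = t½ × log₂(1/ratio) = 20050 years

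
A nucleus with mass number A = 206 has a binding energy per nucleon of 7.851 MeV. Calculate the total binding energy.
B.E. = 7.851 × 206 = 1617 MeV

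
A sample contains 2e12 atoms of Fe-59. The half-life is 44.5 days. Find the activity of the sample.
A = λN = 3.115e10 decays/day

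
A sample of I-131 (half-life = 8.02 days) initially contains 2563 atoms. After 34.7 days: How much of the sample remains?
N = N₀(1/2)^(t/t½) = 127.7 atoms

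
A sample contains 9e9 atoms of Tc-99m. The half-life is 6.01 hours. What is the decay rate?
A = λN = 1.038e9 decays/hour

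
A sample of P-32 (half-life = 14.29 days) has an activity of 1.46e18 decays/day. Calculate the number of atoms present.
N = A/λ = 3.01e19 atoms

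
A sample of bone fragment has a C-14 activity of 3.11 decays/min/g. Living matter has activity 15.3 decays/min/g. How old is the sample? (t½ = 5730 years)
Age = t½ × log₂(A₀/A) = 13170 years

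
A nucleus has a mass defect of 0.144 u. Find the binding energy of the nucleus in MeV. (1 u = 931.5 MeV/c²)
B.E. = Δm × 931.5 = 134.1 MeV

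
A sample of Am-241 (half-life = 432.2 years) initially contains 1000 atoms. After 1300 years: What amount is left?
N = N₀(1/2)^(t/t½) = 124.3 atoms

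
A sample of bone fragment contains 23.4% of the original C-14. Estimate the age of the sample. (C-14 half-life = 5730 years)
Age = t½ × log₂(1/ratio) = 12010 years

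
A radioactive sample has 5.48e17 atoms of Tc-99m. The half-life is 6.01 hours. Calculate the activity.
A = λN = 6.32e16 decays/hour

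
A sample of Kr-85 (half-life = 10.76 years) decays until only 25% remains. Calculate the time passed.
t = t½ × log₂(N₀/N) = 21.52 years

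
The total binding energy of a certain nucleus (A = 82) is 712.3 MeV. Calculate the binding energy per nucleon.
B.E./A = 712.3/82 = 8.687 MeV/nucleon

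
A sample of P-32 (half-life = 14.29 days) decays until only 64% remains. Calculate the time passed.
t = t½ × log₂(N₀/N) = 9.201 days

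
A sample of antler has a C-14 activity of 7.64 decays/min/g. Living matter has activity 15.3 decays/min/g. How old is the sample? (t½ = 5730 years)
Age = t½ × log₂(A₀/A) = 5741 years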